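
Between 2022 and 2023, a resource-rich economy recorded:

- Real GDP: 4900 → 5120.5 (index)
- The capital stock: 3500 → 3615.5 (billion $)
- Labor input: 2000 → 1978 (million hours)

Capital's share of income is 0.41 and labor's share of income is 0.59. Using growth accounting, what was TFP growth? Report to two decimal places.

TFP growth was 3.80%.

Real GDP growth = (5120.5 − 4900) / 4900 = 4.5%.
The capital stock growth = (3615.5 − 3500) / 3500 = 3.3%.
Labor input growth = (1978 − 2000) / 2000 = -1.1%.
Labor's share = 1 − 0.41 = 0.59.
The capital stock: 0.41 × 3.3 = 1.353 pp.
Labor input: 0.59 × (-1.1) = -0.649 pp.
TFP growth = 4.5 − 0.704 = 3.796%.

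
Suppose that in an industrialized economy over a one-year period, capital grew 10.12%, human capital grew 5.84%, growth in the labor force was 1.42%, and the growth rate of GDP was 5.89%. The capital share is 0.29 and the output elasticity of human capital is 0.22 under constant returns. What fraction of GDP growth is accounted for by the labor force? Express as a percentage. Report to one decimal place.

11.8%

Labor's share = 1 − 0.29 − 0.22 = 0.49.
The labor force contributed 0.49 × 1.42 = 0.6958 pp.
Share of growth = 0.6958 / 5.89 × 100 = 11.813%.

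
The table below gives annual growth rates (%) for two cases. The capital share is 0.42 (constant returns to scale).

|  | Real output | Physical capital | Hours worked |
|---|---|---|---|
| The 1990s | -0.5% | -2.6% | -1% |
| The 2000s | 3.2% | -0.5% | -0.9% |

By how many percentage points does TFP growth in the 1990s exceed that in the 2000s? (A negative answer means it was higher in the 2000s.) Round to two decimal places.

Labor's share = 1 − 0.42 = 0.58.
The 1990s: TFP = -0.5 + 1.092 + 0.58 = 1.172%.
The 2000s: TFP = 3.2 + 0.21 + 0.522 = 3.932%.
Difference = 1.172 − (3.932) = -2.76 pp.

-2.76 percentage points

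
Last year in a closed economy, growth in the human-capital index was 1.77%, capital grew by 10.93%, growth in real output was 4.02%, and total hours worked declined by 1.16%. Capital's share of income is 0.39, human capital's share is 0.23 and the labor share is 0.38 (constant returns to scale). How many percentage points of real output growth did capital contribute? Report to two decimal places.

Contribution = share × growth = 0.39 × 10.93 = 4.2627 pp.

4.26 percentage points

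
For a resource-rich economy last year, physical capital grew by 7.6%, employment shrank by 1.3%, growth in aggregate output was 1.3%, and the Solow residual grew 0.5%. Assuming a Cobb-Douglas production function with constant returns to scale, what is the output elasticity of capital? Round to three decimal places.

α = 0.236

gY = gA + α·gK + (1−α)·gL, so gY − gA − gL = α(gK − gL).
1.3 − 0.5 + 1.3 = α × (7.6 − (-1.3)).
2.1 = 8.9 α, so α = 0.23596.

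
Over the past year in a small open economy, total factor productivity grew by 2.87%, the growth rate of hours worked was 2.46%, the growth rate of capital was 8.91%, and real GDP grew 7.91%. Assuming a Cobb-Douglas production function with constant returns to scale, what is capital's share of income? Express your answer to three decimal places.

gY = gA + α·gK + (1−α)·gL, so gY − gA − gL = α(gK − gL).
7.91 − 2.87 − 2.46 = α × (8.91 − 2.46).
2.58 = 6.45 α, so α = 0.4.

Capital's share of income is 0.400.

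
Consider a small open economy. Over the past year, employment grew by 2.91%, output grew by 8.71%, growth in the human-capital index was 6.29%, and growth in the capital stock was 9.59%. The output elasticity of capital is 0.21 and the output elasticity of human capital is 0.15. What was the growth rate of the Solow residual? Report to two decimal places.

Labor's share = 1 − 0.21 − 0.15 = 0.64.
The capital stock: 0.21 × 9.59 = 2.0139 pp.
The human-capital index: 0.15 × 6.29 = 0.9435 pp.
Employment: 0.64 × 2.91 = 1.8624 pp.
TFP growth = 8.71 − 4.8198 = 3.8902%.

The Solow residual grew 3.89%.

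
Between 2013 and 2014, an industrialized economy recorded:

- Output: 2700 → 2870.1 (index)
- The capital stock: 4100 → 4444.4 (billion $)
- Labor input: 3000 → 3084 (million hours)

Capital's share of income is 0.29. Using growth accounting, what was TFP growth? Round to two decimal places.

1.88%

Output growth = (2870.1 − 2700) / 2700 = 6.3%.
The capital stock growth = (4444.4 − 4100) / 4100 = 8.4%.
Labor input growth = (3084 − 3000) / 3000 = 2.8%.
Labor's share = 1 − 0.29 = 0.71.
The capital stock: 0.29 × 8.4 = 2.436 pp.
Labor input: 0.71 × 2.8 = 1.988 pp.
TFP growth = 6.3 − 4.424 = 1.876%.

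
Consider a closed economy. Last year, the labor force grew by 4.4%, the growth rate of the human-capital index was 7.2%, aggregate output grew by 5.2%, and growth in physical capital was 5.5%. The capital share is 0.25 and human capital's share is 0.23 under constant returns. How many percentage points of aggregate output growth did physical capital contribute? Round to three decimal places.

Contribution = share × growth = 0.25 × 5.5 = 1.375 pp.

1.375 percentage points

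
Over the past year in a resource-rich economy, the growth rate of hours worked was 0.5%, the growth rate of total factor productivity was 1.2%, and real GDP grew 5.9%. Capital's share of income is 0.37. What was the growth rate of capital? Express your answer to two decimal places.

Labor's share = 1 − 0.37 = 0.63.
gY = gA + 0.63×0.5 + 0.37×g.
0.37×g = 5.9 − 1.2 − 0.315 = 4.385.
g = 4.385 / 0.37 = 11.8514%.

11.85%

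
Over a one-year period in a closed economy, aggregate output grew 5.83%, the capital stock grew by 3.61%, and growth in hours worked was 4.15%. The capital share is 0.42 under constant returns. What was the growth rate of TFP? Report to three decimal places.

1.907%

Labor's share = 1 − 0.42 = 0.58.
The capital stock: 0.42 × 3.61 = 1.5162 pp.
Hours worked: 0.58 × 4.15 = 2.407 pp.
TFP growth = 5.83 − 3.9232 = 1.9068%.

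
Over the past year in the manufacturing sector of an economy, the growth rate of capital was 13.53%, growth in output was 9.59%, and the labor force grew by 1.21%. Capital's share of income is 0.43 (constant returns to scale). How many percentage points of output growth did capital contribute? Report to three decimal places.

Contribution = share × growth = 0.43 × 13.53 = 5.8179 pp.

5.818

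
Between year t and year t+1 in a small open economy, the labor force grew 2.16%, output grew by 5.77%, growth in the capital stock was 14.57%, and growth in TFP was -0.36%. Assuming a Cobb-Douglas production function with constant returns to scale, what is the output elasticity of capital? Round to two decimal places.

0.32

gY = gA + α·gK + (1−α)·gL, so gY − gA − gL = α(gK − gL).
5.77 + 0.36 − 2.16 = α × (14.57 − 2.16).
3.97 = 12.41 α, so α = 0.3199.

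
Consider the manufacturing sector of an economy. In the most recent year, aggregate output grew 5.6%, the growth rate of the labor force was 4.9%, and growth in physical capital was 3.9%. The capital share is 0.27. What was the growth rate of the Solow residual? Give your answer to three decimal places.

0.970%

Labor's share = 1 − 0.27 = 0.73.
Physical capital: 0.27 × 3.9 = 1.053 pp.
The labor force: 0.73 × 4.9 = 3.577 pp.
TFP growth = 5.6 − 4.63 = 0.97%.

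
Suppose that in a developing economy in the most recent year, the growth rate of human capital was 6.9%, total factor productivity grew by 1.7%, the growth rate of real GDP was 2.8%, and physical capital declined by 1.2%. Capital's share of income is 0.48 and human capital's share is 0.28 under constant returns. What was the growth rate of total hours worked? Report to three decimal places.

Labor's share = 1 − 0.48 − 0.28 = 0.24.
gY = gA + 0.48×(-1.2) + 0.28×6.9 + 0.24×g.
0.24×g = 2.8 − 1.7 − 1.356 = -0.256.
g = -0.256 / 0.24 = -1.06667%.

-1.067%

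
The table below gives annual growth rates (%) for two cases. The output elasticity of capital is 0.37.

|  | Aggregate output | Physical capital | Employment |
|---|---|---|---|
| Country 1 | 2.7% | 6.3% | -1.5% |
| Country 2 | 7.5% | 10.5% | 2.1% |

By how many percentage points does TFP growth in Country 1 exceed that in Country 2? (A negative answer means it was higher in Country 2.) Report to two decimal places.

Labor's share = 1 − 0.37 = 0.63.
Country 1: TFP = 2.7 − 2.331 + 0.945 = 1.314%.
Country 2: TFP = 7.5 − 3.885 − 1.323 = 2.292%.
Difference = 1.314 − (2.292) = -0.978 pp.

-0.98 percentage points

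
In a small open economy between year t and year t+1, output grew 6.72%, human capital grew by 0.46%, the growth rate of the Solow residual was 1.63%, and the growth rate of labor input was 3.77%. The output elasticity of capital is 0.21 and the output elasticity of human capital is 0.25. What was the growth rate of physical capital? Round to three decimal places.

13.996%

Labor's share = 1 − 0.21 − 0.25 = 0.54.
gY = gA + 0.25×0.46 + 0.54×3.77 + 0.21×g.
0.21×g = 6.72 − 1.63 − 2.1508 = 2.9392.
g = 2.9392 / 0.21 = 13.99619%.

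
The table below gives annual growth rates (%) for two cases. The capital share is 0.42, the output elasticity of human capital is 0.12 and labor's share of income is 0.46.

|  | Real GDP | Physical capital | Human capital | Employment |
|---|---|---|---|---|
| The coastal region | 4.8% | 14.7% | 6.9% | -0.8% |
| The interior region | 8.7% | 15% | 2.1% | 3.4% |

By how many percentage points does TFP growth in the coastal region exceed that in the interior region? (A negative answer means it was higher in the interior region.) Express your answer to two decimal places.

-2.42 percentage points

Labor's share = 1 − 0.42 − 0.12 = 0.46.
The coastal region: TFP = 4.8 − 6.174 − 0.828 + 0.368 = -1.834%.
The interior region: TFP = 8.7 − 6.3 − 0.252 − 1.564 = 0.584%.
Difference = -1.834 − (0.584) = -2.418 pp.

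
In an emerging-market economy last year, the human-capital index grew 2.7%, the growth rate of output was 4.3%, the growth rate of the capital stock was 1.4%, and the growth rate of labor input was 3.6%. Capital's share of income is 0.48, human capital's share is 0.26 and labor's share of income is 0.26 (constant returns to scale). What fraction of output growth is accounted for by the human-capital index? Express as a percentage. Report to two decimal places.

16.33%

The human-capital index contributed 0.26 × 2.7 = 0.702 pp.
Share of growth = 0.702 / 4.3 × 100 = 16.3256%.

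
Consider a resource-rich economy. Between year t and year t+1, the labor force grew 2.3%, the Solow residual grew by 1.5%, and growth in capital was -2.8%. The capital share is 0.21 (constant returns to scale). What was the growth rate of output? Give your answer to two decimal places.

Labor's share = 1 − 0.21 = 0.79.
Capital: 0.21 × (-2.8) = -0.588 pp.
The labor force: 0.79 × 2.3 = 1.817 pp.
Output growth = 1.5 + 1.229 = 2.729%.

Output growth was 2.73%.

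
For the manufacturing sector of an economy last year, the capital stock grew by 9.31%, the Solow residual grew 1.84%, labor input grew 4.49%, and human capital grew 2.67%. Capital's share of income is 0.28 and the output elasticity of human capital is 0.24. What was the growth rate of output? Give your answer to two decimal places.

Output grew 7.24%.

Labor's share = 1 − 0.28 − 0.24 = 0.48.
The capital stock: 0.28 × 9.31 = 2.6068 pp.
Human capital: 0.24 × 2.67 = 0.6408 pp.
Labor input: 0.48 × 4.49 = 2.1552 pp.
Output growth = 1.84 + 5.4028 = 7.2428%.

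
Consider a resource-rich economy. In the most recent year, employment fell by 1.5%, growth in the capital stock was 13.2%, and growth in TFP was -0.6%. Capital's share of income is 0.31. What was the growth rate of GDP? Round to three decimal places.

2.457%

Labor's share = 1 − 0.31 = 0.69.
The capital stock: 0.31 × 13.2 = 4.092 pp.
Employment: 0.69 × (-1.5) = -1.035 pp.
Output growth = -0.6 + 3.057 = 2.457%.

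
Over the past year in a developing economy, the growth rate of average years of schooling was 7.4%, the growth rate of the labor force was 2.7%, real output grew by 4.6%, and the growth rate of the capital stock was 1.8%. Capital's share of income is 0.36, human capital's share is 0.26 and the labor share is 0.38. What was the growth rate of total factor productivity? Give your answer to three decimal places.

1.002%

Labor's share = 1 − 0.36 − 0.26 = 0.38.
The capital stock: 0.36 × 1.8 = 0.648 pp.
Average years of schooling: 0.26 × 7.4 = 1.924 pp.
The labor force: 0.38 × 2.7 = 1.026 pp.
TFP growth = 4.6 − 3.598 = 1.002%.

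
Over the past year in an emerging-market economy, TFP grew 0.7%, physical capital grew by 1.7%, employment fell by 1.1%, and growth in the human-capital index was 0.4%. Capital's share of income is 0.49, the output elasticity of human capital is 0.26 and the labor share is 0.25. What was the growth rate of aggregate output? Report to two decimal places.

Labor's share = 1 − 0.49 − 0.26 = 0.25.
Physical capital: 0.49 × 1.7 = 0.833 pp.
The human-capital index: 0.26 × 0.4 = 0.104 pp.
Employment: 0.25 × (-1.1) = -0.275 pp.
Output growth = 0.7 + 0.662 = 1.362%.

1.36%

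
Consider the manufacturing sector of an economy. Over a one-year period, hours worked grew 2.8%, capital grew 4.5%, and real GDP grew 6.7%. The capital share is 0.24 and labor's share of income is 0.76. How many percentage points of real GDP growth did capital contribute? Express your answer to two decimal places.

1.08 pp

Contribution = share × growth = 0.24 × 4.5 = 1.08 pp.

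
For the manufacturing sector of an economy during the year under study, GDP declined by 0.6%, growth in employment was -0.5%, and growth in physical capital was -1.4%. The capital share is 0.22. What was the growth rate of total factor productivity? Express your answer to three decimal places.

Labor's share = 1 − 0.22 = 0.78.
Physical capital: 0.22 × (-1.4) = -0.308 pp.
Employment: 0.78 × (-0.5) = -0.39 pp.
TFP growth = -0.6 + 0.698 = 0.098%.

Total factor productivity growth was 0.098%.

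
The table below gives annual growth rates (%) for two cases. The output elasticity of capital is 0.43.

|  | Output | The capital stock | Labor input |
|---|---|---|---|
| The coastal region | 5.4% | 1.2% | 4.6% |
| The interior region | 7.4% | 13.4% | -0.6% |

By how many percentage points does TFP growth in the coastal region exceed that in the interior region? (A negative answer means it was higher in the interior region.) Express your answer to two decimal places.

Labor's share = 1 − 0.43 = 0.57.
The coastal region: TFP = 5.4 − 0.516 − 2.622 = 2.262%.
The interior region: TFP = 7.4 − 5.762 + 0.342 = 1.98%.
Difference = 2.262 − (1.98) = 0.282 pp.

0.28 percentage points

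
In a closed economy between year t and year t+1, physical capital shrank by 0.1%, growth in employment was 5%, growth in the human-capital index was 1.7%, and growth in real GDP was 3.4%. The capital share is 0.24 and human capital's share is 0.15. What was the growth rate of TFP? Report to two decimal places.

Labor's share = 1 − 0.24 − 0.15 = 0.61.
Physical capital: 0.24 × (-0.1) = -0.024 pp.
The human-capital index: 0.15 × 1.7 = 0.255 pp.
Employment: 0.61 × 5 = 3.05 pp.
TFP growth = 3.4 − 3.281 = 0.119%.

0.12%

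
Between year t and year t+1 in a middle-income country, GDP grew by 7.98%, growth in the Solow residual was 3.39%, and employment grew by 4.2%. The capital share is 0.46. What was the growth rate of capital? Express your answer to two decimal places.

Labor's share = 1 − 0.46 = 0.54.
gY = gA + 0.54×4.2 + 0.46×g.
0.46×g = 7.98 − 3.39 − 2.268 = 2.322.
g = 2.322 / 0.46 = 5.0478%.

Capital grew 5.05%.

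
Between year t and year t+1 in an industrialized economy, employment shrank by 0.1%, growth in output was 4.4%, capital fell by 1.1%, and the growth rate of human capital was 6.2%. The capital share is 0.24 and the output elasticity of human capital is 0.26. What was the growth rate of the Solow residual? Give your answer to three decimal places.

3.102%

Labor's share = 1 − 0.24 − 0.26 = 0.5.
Capital: 0.24 × (-1.1) = -0.264 pp.
Human capital: 0.26 × 6.2 = 1.612 pp.
Employment: 0.5 × (-0.1) = -0.05 pp.
TFP growth = 4.4 − 1.298 = 3.102%.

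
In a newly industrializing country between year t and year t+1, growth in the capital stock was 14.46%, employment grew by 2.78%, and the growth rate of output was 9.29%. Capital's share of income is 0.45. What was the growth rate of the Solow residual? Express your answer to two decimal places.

The Solow residual growth was 1.25%.

Labor's share = 1 − 0.45 = 0.55.
The capital stock: 0.45 × 14.46 = 6.507 pp.
Employment: 0.55 × 2.78 = 1.529 pp.
TFP growth = 9.29 − 8.036 = 1.254%.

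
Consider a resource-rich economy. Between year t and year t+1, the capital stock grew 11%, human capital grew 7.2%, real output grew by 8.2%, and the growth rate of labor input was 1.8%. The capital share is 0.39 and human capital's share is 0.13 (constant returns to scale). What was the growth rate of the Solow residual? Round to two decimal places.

2.11%

Labor's share = 1 − 0.39 − 0.13 = 0.48.
The capital stock: 0.39 × 11 = 4.29 pp.
Human capital: 0.13 × 7.2 = 0.936 pp.
Labor input: 0.48 × 1.8 = 0.864 pp.
TFP growth = 8.2 − 6.09 = 2.11%.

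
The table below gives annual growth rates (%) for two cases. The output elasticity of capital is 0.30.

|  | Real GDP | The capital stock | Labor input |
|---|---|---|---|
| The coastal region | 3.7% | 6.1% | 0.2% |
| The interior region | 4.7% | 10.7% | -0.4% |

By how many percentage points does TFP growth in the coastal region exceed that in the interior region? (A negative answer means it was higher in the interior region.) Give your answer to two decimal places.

-0.04 percentage points

Labor's share = 1 − 0.3 = 0.7.
The coastal region: TFP = 3.7 − 1.83 − 0.14 = 1.73%.
The interior region: TFP = 4.7 − 3.21 + 0.28 = 1.77%.
Difference = 1.73 − (1.77) = -0.04 pp.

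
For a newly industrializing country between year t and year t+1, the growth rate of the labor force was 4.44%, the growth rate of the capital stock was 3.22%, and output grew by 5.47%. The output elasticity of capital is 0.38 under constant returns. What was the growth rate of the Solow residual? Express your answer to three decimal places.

Labor's share = 1 − 0.38 = 0.62.
The capital stock: 0.38 × 3.22 = 1.2236 pp.
The labor force: 0.62 × 4.44 = 2.7528 pp.
TFP growth = 5.47 − 3.9764 = 1.4936%.

The Solow residual growth was 1.494%.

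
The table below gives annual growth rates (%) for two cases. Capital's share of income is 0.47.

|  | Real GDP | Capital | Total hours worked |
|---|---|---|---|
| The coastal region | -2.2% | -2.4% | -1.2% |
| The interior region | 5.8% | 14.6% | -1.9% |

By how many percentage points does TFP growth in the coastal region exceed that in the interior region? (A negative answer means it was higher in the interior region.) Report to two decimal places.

-0.38 percentage points

Labor's share = 1 − 0.47 = 0.53.
The coastal region: TFP = -2.2 + 1.128 + 0.636 = -0.436%.
The interior region: TFP = 5.8 − 6.862 + 1.007 = -0.055%.
Difference = -0.436 − (-0.055) = -0.381 pp.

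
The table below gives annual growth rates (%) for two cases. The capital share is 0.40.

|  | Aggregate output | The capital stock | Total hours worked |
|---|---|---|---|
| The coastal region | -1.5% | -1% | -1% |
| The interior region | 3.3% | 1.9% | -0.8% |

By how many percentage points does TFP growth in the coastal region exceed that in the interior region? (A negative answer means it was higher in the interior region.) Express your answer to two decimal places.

-3.52 percentage points

Labor's share = 1 − 0.4 = 0.6.
The coastal region: TFP = -1.5 + 0.4 + 0.6 = -0.5%.
The interior region: TFP = 3.3 − 0.76 + 0.48 = 3.02%.
Difference = -0.5 − (3.02) = -3.52 pp.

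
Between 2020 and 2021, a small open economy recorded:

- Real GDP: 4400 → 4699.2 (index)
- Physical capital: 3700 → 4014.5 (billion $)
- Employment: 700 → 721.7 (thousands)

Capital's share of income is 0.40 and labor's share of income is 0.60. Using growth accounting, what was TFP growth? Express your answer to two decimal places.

Real GDP growth = (4699.2 − 4400) / 4400 = 6.8%.
Physical capital growth = (4014.5 − 3700) / 3700 = 8.5%.
Employment growth = (721.7 − 700) / 700 = 3.1%.
Labor's share = 1 − 0.4 = 0.6.
Physical capital: 0.4 × 8.5 = 3.4 pp.
Employment: 0.6 × 3.1 = 1.86 pp.
TFP growth = 6.8 − 5.26 = 1.54%.

TFP grew 1.54%.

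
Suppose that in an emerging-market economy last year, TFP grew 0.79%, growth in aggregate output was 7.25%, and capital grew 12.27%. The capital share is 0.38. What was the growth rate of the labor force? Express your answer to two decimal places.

Labor's share = 1 − 0.38 = 0.62.
gY = gA + 0.38×12.27 + 0.62×g.
0.62×g = 7.25 − 0.79 − 4.6626 = 1.7974.
g = 1.7974 / 0.62 = 2.899%.

2.90%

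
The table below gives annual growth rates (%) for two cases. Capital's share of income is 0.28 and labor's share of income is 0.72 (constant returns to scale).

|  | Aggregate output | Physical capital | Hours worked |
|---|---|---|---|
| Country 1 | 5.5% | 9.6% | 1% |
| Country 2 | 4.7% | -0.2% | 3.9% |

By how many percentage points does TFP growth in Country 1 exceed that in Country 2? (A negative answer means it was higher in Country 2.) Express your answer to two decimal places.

Labor's share = 1 − 0.28 = 0.72.
Country 1: TFP = 5.5 − 2.688 − 0.72 = 2.092%.
Country 2: TFP = 4.7 + 0.056 − 2.808 = 1.948%.
Difference = 2.092 − (1.948) = 0.144 pp.

0.14 percentage points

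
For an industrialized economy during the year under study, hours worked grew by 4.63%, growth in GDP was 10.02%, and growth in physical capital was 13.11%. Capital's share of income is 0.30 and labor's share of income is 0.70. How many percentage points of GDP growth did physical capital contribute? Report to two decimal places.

Contribution = share × growth = 0.3 × 13.11 = 3.933 pp.

3.93 percentage points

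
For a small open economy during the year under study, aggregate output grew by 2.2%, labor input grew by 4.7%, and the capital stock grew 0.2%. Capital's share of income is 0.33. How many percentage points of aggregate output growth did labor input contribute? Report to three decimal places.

3.149 percentage points

Labor's share = 1 − 0.33 = 0.67.
Contribution = share × growth = 0.67 × 4.7 = 3.149 pp.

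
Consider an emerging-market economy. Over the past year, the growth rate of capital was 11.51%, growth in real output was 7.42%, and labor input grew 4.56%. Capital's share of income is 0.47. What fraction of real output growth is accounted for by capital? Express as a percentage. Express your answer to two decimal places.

Capital contributed 0.47 × 11.51 = 5.4097 pp.
Share of growth = 5.4097 / 7.42 × 100 = 72.907%.

72.91%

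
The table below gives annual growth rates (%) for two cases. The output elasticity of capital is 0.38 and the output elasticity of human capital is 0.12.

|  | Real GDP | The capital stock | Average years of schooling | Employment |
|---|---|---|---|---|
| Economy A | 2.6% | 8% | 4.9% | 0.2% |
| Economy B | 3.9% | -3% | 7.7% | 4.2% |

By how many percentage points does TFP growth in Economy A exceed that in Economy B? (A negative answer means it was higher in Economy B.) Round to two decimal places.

Labor's share = 1 − 0.38 − 0.12 = 0.5.
Economy A: TFP = 2.6 − 3.04 − 0.588 − 0.1 = -1.128%.
Economy B: TFP = 3.9 + 1.14 − 0.924 − 2.1 = 2.016%.
Difference = -1.128 − (2.016) = -3.144 pp.

-3.14 percentage points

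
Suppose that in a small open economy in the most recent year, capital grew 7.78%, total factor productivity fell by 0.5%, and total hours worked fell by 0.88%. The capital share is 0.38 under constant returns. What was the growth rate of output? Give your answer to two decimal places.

Labor's share = 1 − 0.38 = 0.62.
Capital: 0.38 × 7.78 = 2.9564 pp.
Total hours worked: 0.62 × (-0.88) = -0.5456 pp.
Output growth = -0.5 + 2.4108 = 1.9108%.

1.91%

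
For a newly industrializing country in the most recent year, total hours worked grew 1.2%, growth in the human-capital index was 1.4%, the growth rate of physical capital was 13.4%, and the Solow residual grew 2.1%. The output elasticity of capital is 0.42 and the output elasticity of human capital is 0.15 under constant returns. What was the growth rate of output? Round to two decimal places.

Labor's share = 1 − 0.42 − 0.15 = 0.43.
Physical capital: 0.42 × 13.4 = 5.628 pp.
The human-capital index: 0.15 × 1.4 = 0.21 pp.
Total hours worked: 0.43 × 1.2 = 0.516 pp.
Output growth = 2.1 + 6.354 = 8.454%.

8.45%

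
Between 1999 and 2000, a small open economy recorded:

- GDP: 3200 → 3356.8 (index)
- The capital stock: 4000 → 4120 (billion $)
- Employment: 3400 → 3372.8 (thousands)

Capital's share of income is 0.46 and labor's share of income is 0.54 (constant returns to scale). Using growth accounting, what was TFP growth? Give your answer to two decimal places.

GDP growth = (3356.8 − 3200) / 3200 = 4.9%.
The capital stock growth = (4120 − 4000) / 4000 = 3%.
Employment growth = (3372.8 − 3400) / 3400 = -0.8%.
Labor's share = 1 − 0.46 = 0.54.
The capital stock: 0.46 × 3 = 1.38 pp.
Employment: 0.54 × (-0.8) = -0.432 pp.
TFP growth = 4.9 − 0.948 = 3.952%.

3.95%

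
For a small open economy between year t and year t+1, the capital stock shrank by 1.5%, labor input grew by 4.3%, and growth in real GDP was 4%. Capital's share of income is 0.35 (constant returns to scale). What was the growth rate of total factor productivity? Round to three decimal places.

1.730%

Labor's share = 1 − 0.35 = 0.65.
The capital stock: 0.35 × (-1.5) = -0.525 pp.
Labor input: 0.65 × 4.3 = 2.795 pp.
TFP growth = 4 − 2.27 = 1.73%.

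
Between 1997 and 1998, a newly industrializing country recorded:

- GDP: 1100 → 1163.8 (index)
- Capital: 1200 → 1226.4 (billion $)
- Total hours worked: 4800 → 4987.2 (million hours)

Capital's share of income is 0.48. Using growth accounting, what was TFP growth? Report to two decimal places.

GDP growth = (1163.8 − 1100) / 1100 = 5.8%.
Capital growth = (1226.4 − 1200) / 1200 = 2.2%.
Total hours worked growth = (4987.2 − 4800) / 4800 = 3.9%.
Labor's share = 1 − 0.48 = 0.52.
Capital: 0.48 × 2.2 = 1.056 pp.
Total hours worked: 0.52 × 3.9 = 2.028 pp.
TFP growth = 5.8 − 3.084 = 2.716%.

TFP growth was 2.72%.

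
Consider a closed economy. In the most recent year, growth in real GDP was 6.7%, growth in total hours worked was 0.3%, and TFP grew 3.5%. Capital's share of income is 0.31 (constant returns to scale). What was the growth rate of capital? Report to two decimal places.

Labor's share = 1 − 0.31 = 0.69.
gY = gA + 0.69×0.3 + 0.31×g.
0.31×g = 6.7 − 3.5 − 0.207 = 2.993.
g = 2.993 / 0.31 = 9.6548%.

9.65%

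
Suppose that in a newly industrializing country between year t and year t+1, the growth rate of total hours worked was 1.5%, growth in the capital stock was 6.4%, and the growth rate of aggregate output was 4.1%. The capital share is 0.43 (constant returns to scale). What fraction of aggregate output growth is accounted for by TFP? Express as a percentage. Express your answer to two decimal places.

Labor's share = 1 − 0.43 = 0.57.
The capital stock: 0.43 × 6.4 = 2.752 pp.
Total hours worked: 0.57 × 1.5 = 0.855 pp.
TFP growth = 4.1 − 3.607 = 0.493%.
TFP share of growth = 0.493 / 4.1 × 100 = 12.0244%.

TFP accounted for 12.02% of growth.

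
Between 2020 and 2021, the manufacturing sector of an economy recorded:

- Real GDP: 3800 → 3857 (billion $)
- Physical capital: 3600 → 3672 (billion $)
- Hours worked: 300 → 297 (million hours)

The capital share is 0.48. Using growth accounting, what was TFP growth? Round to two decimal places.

Real GDP growth = (3857 − 3800) / 3800 = 1.5%.
Physical capital growth = (3672 − 3600) / 3600 = 2%.
Hours worked growth = (297 − 300) / 300 = -1%.
Labor's share = 1 − 0.48 = 0.52.
Physical capital: 0.48 × 2 = 0.96 pp.
Hours worked: 0.52 × (-1) = -0.52 pp.
TFP growth = 1.5 − 0.44 = 1.06%.

1.06%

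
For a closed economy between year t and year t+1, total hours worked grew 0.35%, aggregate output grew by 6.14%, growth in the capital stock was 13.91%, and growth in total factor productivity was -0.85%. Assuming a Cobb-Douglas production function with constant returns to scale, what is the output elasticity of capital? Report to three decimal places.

0.490

gY = gA + α·gK + (1−α)·gL, so gY − gA − gL = α(gK − gL).
6.14 + 0.85 − 0.35 = α × (13.91 − 0.35).
6.64 = 13.56 α, so α = 0.48968.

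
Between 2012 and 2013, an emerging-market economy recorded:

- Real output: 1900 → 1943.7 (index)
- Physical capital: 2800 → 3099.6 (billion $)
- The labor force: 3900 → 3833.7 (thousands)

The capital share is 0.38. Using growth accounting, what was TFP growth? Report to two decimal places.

-0.71%

Real output growth = (1943.7 − 1900) / 1900 = 2.3%.
Physical capital growth = (3099.6 − 2800) / 2800 = 10.7%.
The labor force growth = (3833.7 − 3900) / 3900 = -1.7%.
Labor's share = 1 − 0.38 = 0.62.
Physical capital: 0.38 × 10.7 = 4.066 pp.
The labor force: 0.62 × (-1.7) = -1.054 pp.
TFP growth = 2.3 − 3.012 = -0.712%.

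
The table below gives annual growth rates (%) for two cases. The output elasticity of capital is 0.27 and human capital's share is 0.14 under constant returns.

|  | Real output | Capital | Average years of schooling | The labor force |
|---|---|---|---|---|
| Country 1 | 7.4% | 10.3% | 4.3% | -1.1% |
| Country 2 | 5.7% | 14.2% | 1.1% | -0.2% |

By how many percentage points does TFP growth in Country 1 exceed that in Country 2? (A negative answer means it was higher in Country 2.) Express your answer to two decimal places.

Labor's share = 1 − 0.27 − 0.14 = 0.59.
Country 1: TFP = 7.4 − 2.781 − 0.602 + 0.649 = 4.666%.
Country 2: TFP = 5.7 − 3.834 − 0.154 + 0.118 = 1.83%.
Difference = 4.666 − (1.83) = 2.836 pp.

2.84 percentage points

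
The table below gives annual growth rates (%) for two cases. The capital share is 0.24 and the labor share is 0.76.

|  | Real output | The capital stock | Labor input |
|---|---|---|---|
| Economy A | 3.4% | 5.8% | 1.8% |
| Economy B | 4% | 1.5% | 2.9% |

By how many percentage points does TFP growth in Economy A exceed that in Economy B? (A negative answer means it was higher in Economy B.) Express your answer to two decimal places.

-0.80 percentage points

Labor's share = 1 − 0.24 = 0.76.
Economy A: TFP = 3.4 − 1.392 − 1.368 = 0.64%.
Economy B: TFP = 4 − 0.36 − 2.204 = 1.436%.
Difference = 0.64 − (1.436) = -0.796 pp.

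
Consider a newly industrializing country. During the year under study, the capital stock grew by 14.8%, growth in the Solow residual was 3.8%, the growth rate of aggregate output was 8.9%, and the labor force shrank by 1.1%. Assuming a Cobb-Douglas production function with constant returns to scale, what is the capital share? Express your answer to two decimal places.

gY = gA + α·gK + (1−α)·gL, so gY − gA − gL = α(gK − gL).
8.9 − 3.8 + 1.1 = α × (14.8 − (-1.1)).
6.2 = 15.9 α, so α = 0.3899.

The capital share is 0.39.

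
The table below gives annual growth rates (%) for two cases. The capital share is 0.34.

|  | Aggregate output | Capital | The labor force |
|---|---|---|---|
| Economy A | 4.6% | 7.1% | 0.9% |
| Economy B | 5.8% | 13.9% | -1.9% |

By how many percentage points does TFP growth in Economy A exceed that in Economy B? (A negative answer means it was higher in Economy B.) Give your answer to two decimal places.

Labor's share = 1 − 0.34 = 0.66.
Economy A: TFP = 4.6 − 2.414 − 0.594 = 1.592%.
Economy B: TFP = 5.8 − 4.726 + 1.254 = 2.328%.
Difference = 1.592 − (2.328) = -0.736 pp.

-0.74 percentage points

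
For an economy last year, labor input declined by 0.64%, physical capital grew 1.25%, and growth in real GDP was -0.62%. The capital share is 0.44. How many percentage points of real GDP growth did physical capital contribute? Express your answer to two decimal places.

Contribution = share × growth = 0.44 × 1.25 = 0.55 pp.

0.55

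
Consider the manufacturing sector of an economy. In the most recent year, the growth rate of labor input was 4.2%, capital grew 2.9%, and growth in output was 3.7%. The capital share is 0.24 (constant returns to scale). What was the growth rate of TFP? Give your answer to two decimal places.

Labor's share = 1 − 0.24 = 0.76.
Capital: 0.24 × 2.9 = 0.696 pp.
Labor input: 0.76 × 4.2 = 3.192 pp.
TFP growth = 3.7 − 3.888 = -0.188%.

-0.19%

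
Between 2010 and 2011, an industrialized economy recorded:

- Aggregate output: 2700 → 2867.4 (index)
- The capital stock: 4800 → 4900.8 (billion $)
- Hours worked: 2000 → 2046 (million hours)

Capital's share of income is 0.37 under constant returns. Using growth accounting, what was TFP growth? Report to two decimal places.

Aggregate output growth = (2867.4 − 2700) / 2700 = 6.2%.
The capital stock growth = (4900.8 − 4800) / 4800 = 2.1%.
Hours worked growth = (2046 − 2000) / 2000 = 2.3%.
Labor's share = 1 − 0.37 = 0.63.
The capital stock: 0.37 × 2.1 = 0.777 pp.
Hours worked: 0.63 × 2.3 = 1.449 pp.
TFP growth = 6.2 − 2.226 = 3.974%.

3.97%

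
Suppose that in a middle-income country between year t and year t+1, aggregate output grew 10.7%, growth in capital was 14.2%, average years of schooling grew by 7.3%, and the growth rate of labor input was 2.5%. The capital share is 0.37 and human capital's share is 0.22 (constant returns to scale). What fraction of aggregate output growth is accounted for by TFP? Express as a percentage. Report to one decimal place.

TFP accounted for 26.3% of growth.

Labor's share = 1 − 0.37 − 0.22 = 0.41.
Capital: 0.37 × 14.2 = 5.254 pp.
Average years of schooling: 0.22 × 7.3 = 1.606 pp.
Labor input: 0.41 × 2.5 = 1.025 pp.
TFP growth = 10.7 − 7.885 = 2.815%.
TFP share of growth = 2.815 / 10.7 × 100 = 26.308%.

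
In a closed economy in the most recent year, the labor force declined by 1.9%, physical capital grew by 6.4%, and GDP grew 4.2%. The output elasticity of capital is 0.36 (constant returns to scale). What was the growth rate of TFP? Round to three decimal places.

3.112%

Labor's share = 1 − 0.36 = 0.64.
Physical capital: 0.36 × 6.4 = 2.304 pp.
The labor force: 0.64 × (-1.9) = -1.216 pp.
TFP growth = 4.2 − 1.088 = 3.112%.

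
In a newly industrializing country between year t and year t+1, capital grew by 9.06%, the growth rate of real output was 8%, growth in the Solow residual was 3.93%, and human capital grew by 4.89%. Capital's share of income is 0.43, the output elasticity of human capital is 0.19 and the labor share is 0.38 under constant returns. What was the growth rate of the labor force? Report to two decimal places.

Labor's share = 1 − 0.43 − 0.19 = 0.38.
gY = gA + 0.43×9.06 + 0.19×4.89 + 0.38×g.
0.38×g = 8 − 3.93 − 4.8249 = -0.7549.
g = -0.7549 / 0.38 = -1.9866%.

-1.99%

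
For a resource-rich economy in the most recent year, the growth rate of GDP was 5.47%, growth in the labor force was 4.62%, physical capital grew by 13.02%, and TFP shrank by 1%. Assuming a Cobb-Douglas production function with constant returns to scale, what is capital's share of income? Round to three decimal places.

gY = gA + α·gK + (1−α)·gL, so gY − gA − gL = α(gK − gL).
5.47 + 1 − 4.62 = α × (13.02 − 4.62).
1.85 = 8.4 α, so α = 0.22024.

0.220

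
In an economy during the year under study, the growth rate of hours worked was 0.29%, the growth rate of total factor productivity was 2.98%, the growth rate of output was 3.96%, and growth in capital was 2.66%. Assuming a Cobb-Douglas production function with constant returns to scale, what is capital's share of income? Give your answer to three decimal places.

gY = gA + α·gK + (1−α)·gL, so gY − gA − gL = α(gK − gL).
3.96 − 2.98 − 0.29 = α × (2.66 − 0.29).
0.69 = 2.37 α, so α = 0.29114.

α = 0.291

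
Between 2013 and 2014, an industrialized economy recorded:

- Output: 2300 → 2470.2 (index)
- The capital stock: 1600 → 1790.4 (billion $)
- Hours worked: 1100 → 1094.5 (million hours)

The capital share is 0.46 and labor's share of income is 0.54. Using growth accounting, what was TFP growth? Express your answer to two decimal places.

Output growth = (2470.2 − 2300) / 2300 = 7.4%.
The capital stock growth = (1790.4 − 1600) / 1600 = 11.9%.
Hours worked growth = (1094.5 − 1100) / 1100 = -0.5%.
Labor's share = 1 − 0.46 = 0.54.
The capital stock: 0.46 × 11.9 = 5.474 pp.
Hours worked: 0.54 × (-0.5) = -0.27 pp.
TFP growth = 7.4 − 5.204 = 2.196%.

TFP grew 2.20%.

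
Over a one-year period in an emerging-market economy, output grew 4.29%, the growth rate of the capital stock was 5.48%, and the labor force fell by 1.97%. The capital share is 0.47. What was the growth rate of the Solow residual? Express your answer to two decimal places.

2.76%

Labor's share = 1 − 0.47 = 0.53.
The capital stock: 0.47 × 5.48 = 2.5756 pp.
The labor force: 0.53 × (-1.97) = -1.0441 pp.
TFP growth = 4.29 − 1.5315 = 2.7585%.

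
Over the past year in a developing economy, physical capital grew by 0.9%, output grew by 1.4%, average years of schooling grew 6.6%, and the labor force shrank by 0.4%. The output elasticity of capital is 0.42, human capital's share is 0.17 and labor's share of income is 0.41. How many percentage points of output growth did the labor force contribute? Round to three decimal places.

-0.164 pp

Labor's share = 1 − 0.42 − 0.17 = 0.41.
Contribution = share × growth = 0.41 × (-0.4) = -0.164 pp.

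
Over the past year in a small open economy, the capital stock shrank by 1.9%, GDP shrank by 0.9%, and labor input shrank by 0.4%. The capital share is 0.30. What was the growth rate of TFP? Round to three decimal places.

-0.050%

Labor's share = 1 − 0.3 = 0.7.
The capital stock: 0.3 × (-1.9) = -0.57 pp.
Labor input: 0.7 × (-0.4) = -0.28 pp.
TFP growth = -0.9 + 0.85 = -0.05%.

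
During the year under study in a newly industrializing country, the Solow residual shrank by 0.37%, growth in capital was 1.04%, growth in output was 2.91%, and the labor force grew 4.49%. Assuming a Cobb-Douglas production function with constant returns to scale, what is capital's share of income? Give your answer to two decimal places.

Capital's share of income is 0.35.

gY = gA + α·gK + (1−α)·gL, so gY − gA − gL = α(gK − gL).
2.91 + 0.37 − 4.49 = α × (1.04 − 4.49).
-1.21 = -3.45 α, so α = 0.3507.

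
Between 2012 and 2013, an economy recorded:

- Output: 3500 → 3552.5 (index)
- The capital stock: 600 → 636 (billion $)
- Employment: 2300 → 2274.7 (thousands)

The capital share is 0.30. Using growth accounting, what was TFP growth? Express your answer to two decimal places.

TFP growth was 0.47%.

Output growth = (3552.5 − 3500) / 3500 = 1.5%.
The capital stock growth = (636 − 600) / 600 = 6%.
Employment growth = (2274.7 − 2300) / 2300 = -1.1%.
Labor's share = 1 − 0.3 = 0.7.
The capital stock: 0.3 × 6 = 1.8 pp.
Employment: 0.7 × (-1.1) = -0.77 pp.
TFP growth = 1.5 − 1.03 = 0.47%.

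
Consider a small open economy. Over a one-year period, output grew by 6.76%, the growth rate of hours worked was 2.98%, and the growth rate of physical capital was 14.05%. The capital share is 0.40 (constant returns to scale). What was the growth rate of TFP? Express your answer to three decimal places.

-0.648%

Labor's share = 1 − 0.4 = 0.6.
Physical capital: 0.4 × 14.05 = 5.62 pp.
Hours worked: 0.6 × 2.98 = 1.788 pp.
TFP growth = 6.76 − 7.408 = -0.648%.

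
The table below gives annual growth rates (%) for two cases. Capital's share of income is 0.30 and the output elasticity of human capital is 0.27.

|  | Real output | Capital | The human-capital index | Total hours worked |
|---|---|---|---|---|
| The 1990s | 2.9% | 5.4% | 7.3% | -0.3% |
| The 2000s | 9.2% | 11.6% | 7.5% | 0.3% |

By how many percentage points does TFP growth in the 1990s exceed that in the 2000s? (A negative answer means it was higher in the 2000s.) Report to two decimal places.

-4.13 percentage points

Labor's share = 1 − 0.3 − 0.27 = 0.43.
The 1990s: TFP = 2.9 − 1.62 − 1.971 + 0.129 = -0.562%.
The 2000s: TFP = 9.2 − 3.48 − 2.025 − 0.129 = 3.566%.
Difference = -0.562 − (3.566) = -4.128 pp.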